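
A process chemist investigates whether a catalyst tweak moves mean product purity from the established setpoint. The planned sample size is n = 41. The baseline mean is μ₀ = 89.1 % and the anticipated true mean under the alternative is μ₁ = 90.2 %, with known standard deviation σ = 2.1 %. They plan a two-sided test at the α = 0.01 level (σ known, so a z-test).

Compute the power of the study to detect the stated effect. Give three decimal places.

Power ≈ 0.782

Standardized effect: d = |μ₁ − μ₀| / σ = |90.2 − 89.1| / 2.1 = 0.5238
Noncentrality parameter: δ = d·√n = 0.5238 × √41 = 3.3540
Critical value for a two-sided test at α = 0.01: z_{α/2} = 2.576.
Power = Φ(δ − 2.576) + Φ(−δ − 2.576) = Φ(0.778) + Φ(-5.930) = 0.7818 + 0.0000 = 0.7818.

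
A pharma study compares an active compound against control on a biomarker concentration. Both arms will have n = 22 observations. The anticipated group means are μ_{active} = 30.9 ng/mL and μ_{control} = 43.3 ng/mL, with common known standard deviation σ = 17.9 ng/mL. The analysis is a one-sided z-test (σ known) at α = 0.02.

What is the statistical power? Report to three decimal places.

Power ≈ 0.596

Standardized effect: d = |μ_{active} − μ_{control}| / σ = |30.9 − 43.3| / 17.9 = 0.6927
Noncentrality parameter: δ = d·√(n/2) = 0.6927 × √(22/2) = 2.2976
Critical value for a one-sided test at α = 0.02: z_α = 2.054.
Power = Φ(δ − 2.054) = Φ(0.244) = 0.5963.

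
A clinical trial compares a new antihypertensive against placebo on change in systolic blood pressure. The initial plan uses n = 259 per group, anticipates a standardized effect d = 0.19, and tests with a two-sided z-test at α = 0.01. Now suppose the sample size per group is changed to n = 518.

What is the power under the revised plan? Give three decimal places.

With n = 518 per group: δ = d·√(n/2) = 0.19 × √(518/2) = 3.0578. Critical value z_{0.005} = 2.576.
Revised power = Φ(δ − 2.576) + Φ(−δ − 2.576) = Φ(0.482) + Φ(-5.634) = 0.6851 + 0.0000 = 0.6851.

Power ≈ 0.685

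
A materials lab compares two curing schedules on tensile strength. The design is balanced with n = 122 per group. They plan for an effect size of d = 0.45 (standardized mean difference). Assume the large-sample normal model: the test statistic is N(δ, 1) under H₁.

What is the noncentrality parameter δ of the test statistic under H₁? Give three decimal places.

δ = d·√(n/2) = 0.45 × √(122/2) = 3.5146

δ ≈ 3.515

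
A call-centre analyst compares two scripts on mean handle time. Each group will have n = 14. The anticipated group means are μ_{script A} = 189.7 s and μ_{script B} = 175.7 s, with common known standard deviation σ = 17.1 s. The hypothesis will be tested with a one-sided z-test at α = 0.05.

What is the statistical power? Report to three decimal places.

Power ≈ 0.699

Standardized effect: d = |μ_{script A} − μ_{script B}| / σ = |189.7 − 175.7| / 17.1 = 0.8187
Noncentrality parameter: δ = d·√(n/2) = 0.8187 × √(14/2) = 2.1661
Critical value for a one-sided test at α = 0.05: z_α = 1.645.
Power = P(Z > 1.645 − δ) = Φ(0.521) = 0.6989.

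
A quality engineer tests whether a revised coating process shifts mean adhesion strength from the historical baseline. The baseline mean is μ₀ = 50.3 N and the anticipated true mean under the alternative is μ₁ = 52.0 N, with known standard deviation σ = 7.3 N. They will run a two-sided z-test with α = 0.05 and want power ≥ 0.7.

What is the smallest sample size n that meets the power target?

Standardized effect: d = |μ₁ − μ₀| / σ = |52.0 − 50.3| / 7.3 = 0.2329
For power 0.7 need Φ(δ − z_{0.025}) = 0.7, so δ = z_{0.025} + z_{0.30} = 1.960 + 0.524 = 2.484.
(The Φ(−δ − z_{α/2}) term is vanishingly small for δ > 0 and is dropped in the standard sample-size formula.)
δ = d·√n ⇒ n = (δ/d)² = (2.484 / 0.2329)² = 113.81.
Rounding up, n = 114.

n = 114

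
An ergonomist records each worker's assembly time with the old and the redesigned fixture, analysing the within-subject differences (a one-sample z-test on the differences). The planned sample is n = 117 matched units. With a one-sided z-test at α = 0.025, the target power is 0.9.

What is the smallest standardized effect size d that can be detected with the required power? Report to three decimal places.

Need Φ(δ − 1.960) = 0.9, so δ = 1.960 + 1.282 = 3.242.
δ = d·√n ⇒ d = δ/√n = 3.242/√117 = 0.2997.

d ≈ 0.300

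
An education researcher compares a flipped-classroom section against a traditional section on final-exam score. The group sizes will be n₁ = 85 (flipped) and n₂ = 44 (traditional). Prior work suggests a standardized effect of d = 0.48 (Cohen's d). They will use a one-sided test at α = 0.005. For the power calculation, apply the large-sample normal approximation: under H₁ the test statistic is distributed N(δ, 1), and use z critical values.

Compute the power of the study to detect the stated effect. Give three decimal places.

Power ≈ 0.503

Noncentrality parameter: δ = d / √(1/n₁ + 1/n₂) = 0.48 / √(1/85 + 1/44) = 2.5845
One-sided α = 0.005 → critical value z_{0.005} = 2.576.
Power = Φ(δ − 2.576) = Φ(0.009) = 0.5035.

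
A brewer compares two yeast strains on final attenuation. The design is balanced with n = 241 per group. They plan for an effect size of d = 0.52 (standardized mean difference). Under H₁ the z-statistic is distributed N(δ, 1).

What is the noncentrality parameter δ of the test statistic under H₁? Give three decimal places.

δ = d·√(n/2) = 0.52 × √(241/2) = 5.7082

δ ≈ 5.708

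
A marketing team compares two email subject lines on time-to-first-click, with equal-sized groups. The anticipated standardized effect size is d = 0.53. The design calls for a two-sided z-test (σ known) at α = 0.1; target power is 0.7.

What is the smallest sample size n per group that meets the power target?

n = 34 per group

For power 0.7 need Φ(δ − z_{0.05}) = 0.7, so δ = z_{0.05} + z_{0.30} = 1.645 + 0.524 = 2.169.
(For δ > 0 the lower-tail rejection region contributes negligibly to power, so the one-term inversion is standard.)
δ = d·√(n/2) ⇒ n = 2(δ/d)² = 2 × (2.169 / 0.53)² = 33.50.
Rounding up, n = 34 per group.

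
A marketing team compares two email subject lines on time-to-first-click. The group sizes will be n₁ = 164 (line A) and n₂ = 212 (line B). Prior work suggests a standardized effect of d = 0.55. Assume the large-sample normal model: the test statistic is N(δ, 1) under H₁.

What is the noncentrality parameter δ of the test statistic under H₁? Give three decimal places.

δ = d / √(1/n₁ + 1/n₂) = 0.55 / √(1/164 + 1/212) = 5.2888

δ ≈ 5.289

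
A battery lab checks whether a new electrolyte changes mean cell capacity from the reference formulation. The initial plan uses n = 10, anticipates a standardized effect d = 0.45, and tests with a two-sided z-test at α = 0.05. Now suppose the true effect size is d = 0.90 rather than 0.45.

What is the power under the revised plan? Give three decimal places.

Power ≈ 0.812

With d = 0.90: δ = d·√n = 0.90 × √10 = 2.8460. Critical value z_{0.025} = 1.960.
Revised power = Φ(δ − 1.960) + Φ(−δ − 1.960) = Φ(0.886) + Φ(-4.806) = 0.8122 + 0.0000 = 0.8122.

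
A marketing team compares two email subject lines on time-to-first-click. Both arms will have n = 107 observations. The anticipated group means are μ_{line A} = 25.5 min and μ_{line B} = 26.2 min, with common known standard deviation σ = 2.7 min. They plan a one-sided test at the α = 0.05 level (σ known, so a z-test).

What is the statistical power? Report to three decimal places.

Power ≈ 0.599

Standardized effect: d = |μ_{line A} − μ_{line B}| / σ = |25.5 − 26.2| / 2.7 = 0.2593
Noncentrality parameter: δ = d·√(n/2) = 0.2593 × √(107/2) = 1.8963
Critical value for a one-sided test at α = 0.05: z_α = 1.645.
Power = Φ(δ − 1.645) = Φ(0.251) = 0.5993.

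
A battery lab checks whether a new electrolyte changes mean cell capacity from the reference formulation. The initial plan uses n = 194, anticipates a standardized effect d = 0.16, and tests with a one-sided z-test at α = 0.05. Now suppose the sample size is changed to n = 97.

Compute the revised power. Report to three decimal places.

With n = 97: δ = d·√n = 0.16 × √97 = 1.5758. Critical value z_{0.05} = 1.645.
Revised power = P(Z > 1.645 − δ) = Φ(-0.069) = 0.4725.

Power ≈ 0.472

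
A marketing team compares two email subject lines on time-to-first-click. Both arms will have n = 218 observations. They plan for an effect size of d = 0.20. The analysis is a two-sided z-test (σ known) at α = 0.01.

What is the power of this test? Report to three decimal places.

Power ≈ 0.313

Noncentrality parameter: δ = d·√(n/2) = 0.20 × √(218/2) = 2.0881
Two-sided α = 0.01 → critical value z_{0.005} = 2.576.
Power = Φ(δ − 2.576) + Φ(−δ − 2.576) = Φ(-0.488) + Φ(-4.664) = 0.3129 + 0.0000 = 0.3129.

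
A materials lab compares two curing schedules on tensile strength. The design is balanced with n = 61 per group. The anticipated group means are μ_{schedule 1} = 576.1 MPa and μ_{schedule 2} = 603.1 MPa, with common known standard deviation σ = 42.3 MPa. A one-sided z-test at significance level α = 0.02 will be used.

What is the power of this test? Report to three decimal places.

Standardized effect: d = |μ_{schedule 1} − μ_{schedule 2}| / σ = |576.1 − 603.1| / 42.3 = 0.6383
Noncentrality parameter: δ = d·√(n/2) = 0.6383 × √(61/2) = 3.5251
Critical value for a one-sided test at α = 0.02: z_α = 2.054.
Power = P(Z > 2.054 − δ) = Φ(1.471) = 0.9294.

Power ≈ 0.929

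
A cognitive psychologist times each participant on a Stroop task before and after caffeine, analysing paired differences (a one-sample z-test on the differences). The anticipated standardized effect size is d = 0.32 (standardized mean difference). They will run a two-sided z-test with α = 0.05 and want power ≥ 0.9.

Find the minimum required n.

n = 103

Set Φ(δ − 1.960) = 0.9; then δ − 1.960 = Φ⁻¹(0.9) = 1.282, giving δ = 3.242.
(Ignoring the negligible lower-tail rejection probability gives the usual closed-form inversion.)
δ = d·√n ⇒ n = (δ/d)² = (3.242 / 0.32)² = 102.61.
Round up to the next whole unit.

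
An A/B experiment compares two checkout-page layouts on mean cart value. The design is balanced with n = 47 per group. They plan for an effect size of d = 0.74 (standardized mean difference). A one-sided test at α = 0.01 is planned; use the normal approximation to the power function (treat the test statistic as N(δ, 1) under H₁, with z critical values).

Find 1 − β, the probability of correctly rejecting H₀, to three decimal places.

Noncentrality parameter: λ = d·√(n/2) = 0.74 × √(47/2) = 3.5873
Critical value for a one-sided test at α = 0.01: z_α = 2.326.
Power = Φ(λ − 2.326) = Φ(1.261) = 0.8963.

Power ≈ 0.896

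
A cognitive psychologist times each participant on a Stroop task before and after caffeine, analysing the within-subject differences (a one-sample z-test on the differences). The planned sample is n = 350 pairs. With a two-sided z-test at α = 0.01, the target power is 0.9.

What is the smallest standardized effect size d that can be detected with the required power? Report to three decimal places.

Required noncentrality: δ = z_{0.005} + z_{0.10} = 2.576 + 1.282 = 3.857.
(Lower-tail contribution to power is negligible for δ > 0.)
δ = d·√n ⇒ d = δ/√n = 3.857/√350 = 0.2062.

d ≈ 0.206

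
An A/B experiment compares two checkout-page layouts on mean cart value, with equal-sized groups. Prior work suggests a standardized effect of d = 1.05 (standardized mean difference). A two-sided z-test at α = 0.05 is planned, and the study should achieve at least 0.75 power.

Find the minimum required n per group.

n = 13 per group

Set Φ(δ − 1.960) = 0.75; then δ − 1.960 = Φ⁻¹(0.75) = 0.674, giving δ = 2.634.
(For δ > 0 the lower-tail rejection region contributes negligibly to power, so the one-term inversion is standard.)
δ = d·√(n/2) ⇒ n = 2(δ/d)² = 2 × (2.634 / 1.05)² = 12.59.
Round up to the next whole unit.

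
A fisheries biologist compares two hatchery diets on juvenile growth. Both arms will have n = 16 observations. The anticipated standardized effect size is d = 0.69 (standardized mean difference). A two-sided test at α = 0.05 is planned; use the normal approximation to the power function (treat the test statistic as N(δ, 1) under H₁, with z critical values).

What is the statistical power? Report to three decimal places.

Noncentrality parameter: δ = d·√(n/2) = 0.69 × √(16/2) = 1.9516
Critical value for a two-sided test at α = 0.05: z_{α/2} = 1.960.
Power = Φ(δ − 1.960) + Φ(−δ − 1.960) = Φ(-0.008) + Φ(-3.912) = 0.4967 + 0.0000 = 0.4967.

Power ≈ 0.497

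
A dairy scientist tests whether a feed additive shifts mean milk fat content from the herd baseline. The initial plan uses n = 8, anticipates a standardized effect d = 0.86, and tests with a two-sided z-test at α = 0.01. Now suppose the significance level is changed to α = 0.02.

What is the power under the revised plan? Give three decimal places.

Power ≈ 0.542

δ = d·√n = 0.86 × √8 = 2.4324 (unchanged). New critical value: z_{0.01} = 2.326.
Revised power = Φ(δ − 2.326) + Φ(−δ − 2.326) = Φ(0.106) + Φ(-4.759) = 0.5422 + 0.0000 = 0.5422.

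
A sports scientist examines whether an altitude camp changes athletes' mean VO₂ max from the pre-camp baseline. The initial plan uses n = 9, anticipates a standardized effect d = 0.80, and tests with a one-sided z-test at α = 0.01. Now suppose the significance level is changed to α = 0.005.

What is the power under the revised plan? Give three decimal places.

δ = d·√n = 0.80 × √9 = 2.4000 (unchanged). New critical value: z_{0.005} = 2.576.
Revised power = Φ(δ − 2.576) = Φ(-0.176) = 0.4302.

Power ≈ 0.430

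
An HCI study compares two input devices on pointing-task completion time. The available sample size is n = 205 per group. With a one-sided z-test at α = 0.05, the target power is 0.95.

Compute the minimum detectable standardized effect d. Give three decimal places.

d ≈ 0.325

Required noncentrality: δ = z_{0.05} + z_{0.05} = 1.645 + 1.645 = 3.290.
δ = d·√(n/2) ⇒ d = δ/√(n/2) = 3.290/√(205/2) = 0.3249.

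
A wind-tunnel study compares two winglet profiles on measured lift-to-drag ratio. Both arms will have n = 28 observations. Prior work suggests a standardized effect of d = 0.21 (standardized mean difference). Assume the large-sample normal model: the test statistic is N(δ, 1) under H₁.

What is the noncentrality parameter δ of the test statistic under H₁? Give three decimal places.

δ ≈ 0.786

The noncentrality parameter scales effect size by the design's sample-size factor: δ = d·√(n/2) = 0.21 × √(28/2) = 0.7857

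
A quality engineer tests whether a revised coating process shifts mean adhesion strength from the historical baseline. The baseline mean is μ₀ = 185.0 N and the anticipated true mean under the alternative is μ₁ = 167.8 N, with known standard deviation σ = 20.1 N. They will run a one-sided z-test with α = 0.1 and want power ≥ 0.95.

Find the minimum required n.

Standardized effect: d = |μ₁ − μ₀| / σ = |167.8 − 185.0| / 20.1 = 0.8557
For power 0.95 need Φ(δ − z_{0.1}) = 0.95, so δ = z_{0.1} + z_{0.05} = 1.282 + 1.645 = 2.926.
δ = d·√n ⇒ n = (δ/d)² = (2.926 / 0.8557)² = 11.70.
Round up to the next whole unit.

n = 12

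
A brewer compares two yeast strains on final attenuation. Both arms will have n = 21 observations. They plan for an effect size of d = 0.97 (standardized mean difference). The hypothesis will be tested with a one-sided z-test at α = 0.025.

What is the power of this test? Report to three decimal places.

Noncentrality parameter: λ = d·√(n/2) = 0.97 × √(21/2) = 3.1432
Critical value for a one-sided test at α = 0.025: z_α = 1.960.
Power = P(Z > 1.960 − λ) = Φ(1.183) = 0.8816.

Power ≈ 0.882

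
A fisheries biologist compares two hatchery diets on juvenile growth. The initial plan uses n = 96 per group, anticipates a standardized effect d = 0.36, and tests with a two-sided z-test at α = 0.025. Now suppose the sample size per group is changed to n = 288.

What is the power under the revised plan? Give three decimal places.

With n = 288 per group: δ = d·√(n/2) = 0.36 × √(288/2) = 4.3200. Critical value z_{0.0125} = 2.241.
Revised power = Φ(δ − 2.241) + Φ(−δ − 2.241) = Φ(2.079) + Φ(-6.561) = 0.9812 + 0.0000 = 0.9812.

Power ≈ 0.981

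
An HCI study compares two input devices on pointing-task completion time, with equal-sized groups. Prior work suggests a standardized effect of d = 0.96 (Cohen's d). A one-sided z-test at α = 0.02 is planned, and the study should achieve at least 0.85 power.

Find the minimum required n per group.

n = 21 per group

For power 0.85 need Φ(δ − z_{0.02}) = 0.85, so δ = z_{0.02} + z_{0.15} = 2.054 + 1.036 = 3.090.
δ = d·√(n/2) ⇒ n = 2(δ/d)² = 2 × (3.090 / 0.96)² = 20.72.
Round up to the next whole unit.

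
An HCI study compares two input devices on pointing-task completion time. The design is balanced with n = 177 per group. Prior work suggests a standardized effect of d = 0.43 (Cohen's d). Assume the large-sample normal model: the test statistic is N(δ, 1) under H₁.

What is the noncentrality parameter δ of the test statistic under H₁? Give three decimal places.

δ = d·√(n/2) = 0.43 × √(177/2) = 4.0452

δ ≈ 4.045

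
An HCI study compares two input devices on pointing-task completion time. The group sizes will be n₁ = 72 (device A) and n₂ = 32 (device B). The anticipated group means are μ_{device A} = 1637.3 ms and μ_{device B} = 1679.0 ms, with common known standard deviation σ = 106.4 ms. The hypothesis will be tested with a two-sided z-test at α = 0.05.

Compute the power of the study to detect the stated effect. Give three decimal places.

Power ≈ 0.454

Standardized effect: d = |μ_{device A} − μ_{device B}| / σ = |1637.3 − 1679.0| / 106.4 = 0.3919
Noncentrality parameter: δ = d / √(1/n₁ + 1/n₂) = 0.3919 / √(1/72 + 1/32) = 1.8447
Two-sided α = 0.05 → critical value z_{0.025} = 1.960.
Power = Φ(δ − 1.960) + Φ(−δ − 1.960) = Φ(-0.115) + Φ(-3.805) = 0.4541 + 0.0001 = 0.4542.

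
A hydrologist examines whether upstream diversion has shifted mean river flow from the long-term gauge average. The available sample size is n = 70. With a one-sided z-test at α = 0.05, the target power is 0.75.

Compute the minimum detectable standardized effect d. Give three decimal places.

Need Φ(δ − 1.645) = 0.75, so δ = 1.645 + 0.674 = 2.319.
δ = d·√n ⇒ d = δ/√n = 2.319/√70 = 0.2772.

d ≈ 0.277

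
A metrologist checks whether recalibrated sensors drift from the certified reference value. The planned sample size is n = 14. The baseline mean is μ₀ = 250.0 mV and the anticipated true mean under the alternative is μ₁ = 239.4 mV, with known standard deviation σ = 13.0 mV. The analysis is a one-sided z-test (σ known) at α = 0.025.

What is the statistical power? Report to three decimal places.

Power ≈ 0.862

Standardized effect: d = |μ₁ − μ₀| / σ = |239.4 − 250.0| / 13.0 = 0.8154
Noncentrality parameter: δ = d·√n = 0.8154 × √14 = 3.0509
Critical value for a one-sided test at α = 0.025: z_α = 1.960.
Power = P(Z > 1.960 − δ) = Φ(1.091) = 0.8623.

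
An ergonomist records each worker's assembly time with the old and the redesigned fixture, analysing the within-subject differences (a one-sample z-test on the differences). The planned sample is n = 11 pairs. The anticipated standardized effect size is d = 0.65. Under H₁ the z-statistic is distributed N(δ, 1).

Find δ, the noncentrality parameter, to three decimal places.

δ ≈ 2.156

The noncentrality parameter scales effect size by the design's sample-size factor: δ = d·√n = 0.65 × √11 = 2.1558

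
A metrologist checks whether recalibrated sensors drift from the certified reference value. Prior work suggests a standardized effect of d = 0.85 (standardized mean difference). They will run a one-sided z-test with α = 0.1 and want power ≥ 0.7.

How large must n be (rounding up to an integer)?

For power 0.7 need Φ(δ − z_{0.1}) = 0.7, so δ = z_{0.1} + z_{0.30} = 1.282 + 0.524 = 1.806.
δ = d·√n ⇒ n = (δ/d)² = (1.806 / 0.85)² = 4.51.
Round up to the next whole unit.

n = 5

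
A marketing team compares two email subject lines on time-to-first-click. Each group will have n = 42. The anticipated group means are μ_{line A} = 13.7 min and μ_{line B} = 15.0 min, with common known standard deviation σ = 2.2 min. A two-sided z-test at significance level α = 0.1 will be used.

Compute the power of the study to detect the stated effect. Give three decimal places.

Power ≈ 0.856

Standardized effect: d = |μ_{line A} − μ_{line B}| / σ = |13.7 − 15.0| / 2.2 = 0.5909
Noncentrality parameter: δ = d·√(n/2) = 0.5909 × √(42/2) = 2.7079
Critical value for a two-sided test at α = 0.1: z_{α/2} = 1.645.
Power = Φ(δ − 1.645) + Φ(−δ − 1.645) = Φ(1.063) + Φ(-4.353) = 0.8561 + 0.0000 = 0.8561.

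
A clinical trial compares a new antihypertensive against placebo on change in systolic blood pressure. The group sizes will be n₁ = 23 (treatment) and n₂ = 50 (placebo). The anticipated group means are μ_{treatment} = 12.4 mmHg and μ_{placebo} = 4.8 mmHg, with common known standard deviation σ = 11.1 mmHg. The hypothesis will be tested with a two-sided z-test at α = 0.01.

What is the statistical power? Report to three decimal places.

Standardized effect: d = |μ_{treatment} − μ_{placebo}| / σ = |12.4 − 4.8| / 11.1 = 0.6847
Noncentrality parameter: δ = d / √(1/n₁ + 1/n₂) = 0.6847 / √(1/23 + 1/50) = 2.7176
Two-sided α = 0.01 → critical value z_{0.005} = 2.576.
Power = Φ(δ − 2.576) + Φ(−δ − 2.576) = Φ(0.142) + Φ(-5.293) = 0.5564 + 0.0000 = 0.5564.

Power ≈ 0.556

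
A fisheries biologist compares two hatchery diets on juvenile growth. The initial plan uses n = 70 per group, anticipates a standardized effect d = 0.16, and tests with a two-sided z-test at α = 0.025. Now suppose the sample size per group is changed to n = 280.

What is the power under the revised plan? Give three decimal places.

With n = 280 per group: δ = d·√(n/2) = 0.16 × √(280/2) = 1.8931. Critical value z_{0.0125} = 2.241.
Revised power = Φ(δ − 2.241) + Φ(−δ − 2.241) = Φ(-0.348) + Φ(-4.135) = 0.3638 + 0.0000 = 0.3638.

Power ≈ 0.364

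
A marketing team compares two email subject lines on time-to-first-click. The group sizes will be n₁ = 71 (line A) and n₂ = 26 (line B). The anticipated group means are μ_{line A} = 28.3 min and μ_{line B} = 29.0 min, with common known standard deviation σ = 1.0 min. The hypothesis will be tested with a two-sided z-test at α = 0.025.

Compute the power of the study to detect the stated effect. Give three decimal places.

Standardized effect: d = |μ_{line A} − μ_{line B}| / σ = |28.3 − 29.0| / 1.0 = 0.7000
Noncentrality parameter: δ = d / √(1/n₁ + 1/n₂) = 0.7000 / √(1/71 + 1/26) = 3.0537
Critical value for a two-sided test at α = 0.025: z_{α/2} = 2.241.
Power = Φ(δ − 2.241) + Φ(−δ − 2.241) = Φ(0.812) + Φ(-5.295) = 0.7917 + 0.0000 = 0.7917.

Power ≈ 0.792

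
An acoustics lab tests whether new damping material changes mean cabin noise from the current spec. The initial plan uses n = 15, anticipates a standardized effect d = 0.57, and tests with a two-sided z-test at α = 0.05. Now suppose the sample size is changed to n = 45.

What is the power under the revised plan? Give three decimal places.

With n = 45: δ = d·√n = 0.57 × √45 = 3.8237. Critical value z_{0.025} = 1.960.
Revised power = Φ(δ − 1.960) + Φ(−δ − 1.960) = Φ(1.864) + Φ(-5.784) = 0.9688 + 0.0000 = 0.9688.

Power ≈ 0.969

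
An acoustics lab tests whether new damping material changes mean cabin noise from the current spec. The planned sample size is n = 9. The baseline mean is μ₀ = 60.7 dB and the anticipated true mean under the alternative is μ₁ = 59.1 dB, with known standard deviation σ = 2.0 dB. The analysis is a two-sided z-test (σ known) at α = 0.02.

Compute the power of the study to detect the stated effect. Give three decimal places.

Standardized effect: d = |μ₁ − μ₀| / σ = |59.1 − 60.7| / 2.0 = 0.8000
Noncentrality parameter: δ = d·√n = 0.8000 × √9 = 2.4000
Two-sided α = 0.02 → critical value z_{0.01} = 2.326.
Power = Φ(δ − 2.326) + Φ(−δ − 2.326) = Φ(0.074) + Φ(-4.726) = 0.5294 + 0.0000 = 0.5294.

Power ≈ 0.529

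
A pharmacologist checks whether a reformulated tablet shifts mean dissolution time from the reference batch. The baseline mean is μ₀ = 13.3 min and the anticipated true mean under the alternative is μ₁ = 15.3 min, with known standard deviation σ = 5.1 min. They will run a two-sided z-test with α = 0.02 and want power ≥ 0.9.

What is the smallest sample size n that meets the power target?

Standardized effect: d = |μ₁ − μ₀| / σ = |15.3 − 13.3| / 5.1 = 0.3922
Set Φ(δ − 2.326) = 0.9; then δ − 2.326 = Φ⁻¹(0.9) = 1.282, giving δ = 3.608.
(The Φ(−δ − z_{α/2}) term is vanishingly small for δ > 0 and is dropped in the standard sample-size formula.)
δ = d·√n ⇒ n = (δ/d)² = (3.608 / 0.3922)² = 84.64.
Rounding up, n = 85.

n = 85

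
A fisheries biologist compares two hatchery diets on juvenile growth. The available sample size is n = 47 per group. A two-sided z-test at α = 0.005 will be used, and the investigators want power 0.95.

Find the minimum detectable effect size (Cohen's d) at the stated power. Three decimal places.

d ≈ 0.918

Need Φ(δ − 2.807) = 0.95, so δ = 2.807 + 1.645 = 4.452.
(The second rejection-region term Φ(−δ − z_{α/2}) is negligible and dropped.)
δ = d·√(n/2) ⇒ d = δ/√(n/2) = 4.452/√(47/2) = 0.9184.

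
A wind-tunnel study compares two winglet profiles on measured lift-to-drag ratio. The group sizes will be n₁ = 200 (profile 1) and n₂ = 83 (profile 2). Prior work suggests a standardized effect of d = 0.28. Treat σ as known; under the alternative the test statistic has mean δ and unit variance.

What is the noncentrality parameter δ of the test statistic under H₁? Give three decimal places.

δ ≈ 2.144

δ = d / √(1/n₁ + 1/n₂) = 0.28 / √(1/200 + 1/83) = 2.1445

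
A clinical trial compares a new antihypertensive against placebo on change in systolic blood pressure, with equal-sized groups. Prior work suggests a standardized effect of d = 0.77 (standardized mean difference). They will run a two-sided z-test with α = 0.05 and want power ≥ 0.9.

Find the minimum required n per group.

n = 36 per group

For power 0.9 need Φ(δ − z_{0.025}) = 0.9, so δ = z_{0.025} + z_{0.10} = 1.960 + 1.282 = 3.242.
(The Φ(−δ − z_{α/2}) term is vanishingly small for δ > 0 and is dropped in the standard sample-size formula.)
δ = d·√(n/2) ⇒ n = 2(δ/d)² = 2 × (3.242 / 0.77)² = 35.44.
Rounding up, n = 36 per group.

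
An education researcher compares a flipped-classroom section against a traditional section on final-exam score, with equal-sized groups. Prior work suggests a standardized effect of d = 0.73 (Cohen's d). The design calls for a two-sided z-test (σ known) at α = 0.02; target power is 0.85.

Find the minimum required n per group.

For power 0.85 need Φ(δ − z_{0.01}) = 0.85, so δ = z_{0.01} + z_{0.15} = 2.326 + 1.036 = 3.363.
(For δ > 0 the lower-tail rejection region contributes negligibly to power, so the one-term inversion is standard.)
δ = d·√(n/2) ⇒ n = 2(δ/d)² = 2 × (3.363 / 0.73)² = 42.44.
Rounding up, n = 43 per group.

n = 43 per group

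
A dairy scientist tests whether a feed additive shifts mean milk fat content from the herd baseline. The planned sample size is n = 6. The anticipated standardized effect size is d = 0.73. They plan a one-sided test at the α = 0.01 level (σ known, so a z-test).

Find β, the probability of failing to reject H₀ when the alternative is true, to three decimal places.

β ≈ 0.705

Noncentrality parameter: δ = d·√n = 0.73 × √6 = 1.7881
One-sided α = 0.01 → critical value z_{0.01} = 2.326.
Power = P(Z > 2.326 − δ) = Φ(-0.538) = 0.2952.
Type II error: β = 1 − power = 1 − 0.2952 = 0.7048.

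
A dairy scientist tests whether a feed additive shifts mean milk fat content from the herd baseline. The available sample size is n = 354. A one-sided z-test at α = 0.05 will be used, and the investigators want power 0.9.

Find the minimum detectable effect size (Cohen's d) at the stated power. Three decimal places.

Need Φ(δ − 1.645) = 0.9, so δ = 1.645 + 1.282 = 2.926.
δ = d·√n ⇒ d = δ/√n = 2.926/√354 = 0.1555.

d ≈ 0.156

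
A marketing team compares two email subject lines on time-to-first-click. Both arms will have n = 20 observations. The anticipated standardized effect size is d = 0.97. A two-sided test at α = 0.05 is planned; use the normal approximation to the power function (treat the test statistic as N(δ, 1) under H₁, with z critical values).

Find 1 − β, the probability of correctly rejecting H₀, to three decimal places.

Noncentrality parameter: δ = d·√(n/2) = 0.97 × √(20/2) = 3.0674
Two-sided α = 0.05 → critical value z_{0.025} = 1.960.
Power = Φ(δ − 1.960) + Φ(−δ − 1.960) = Φ(1.107) + Φ(-5.027) = 0.8659 + 0.0000 = 0.8659.

Power ≈ 0.866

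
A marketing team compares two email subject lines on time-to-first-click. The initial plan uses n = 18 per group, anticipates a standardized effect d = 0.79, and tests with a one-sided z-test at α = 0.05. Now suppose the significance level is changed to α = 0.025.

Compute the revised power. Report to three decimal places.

δ = d·√(n/2) = 0.79 × √(18/2) = 2.3700 (unchanged). New critical value: z_{0.025} = 1.960.
Revised power = Φ(δ − 1.960) = Φ(0.410) = 0.6591.

Power ≈ 0.659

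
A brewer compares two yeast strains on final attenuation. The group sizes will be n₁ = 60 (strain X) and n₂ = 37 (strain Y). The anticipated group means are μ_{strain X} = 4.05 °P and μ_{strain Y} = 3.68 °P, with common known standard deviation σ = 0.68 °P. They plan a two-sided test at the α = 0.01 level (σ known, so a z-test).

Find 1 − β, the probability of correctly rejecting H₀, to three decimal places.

Power ≈ 0.511

Standardized effect: d = |μ_{strain X} − μ_{strain Y}| / σ = |4.05 − 3.68| / 0.68 = 0.5441
Noncentrality parameter: δ = d / √(1/n₁ + 1/n₂) = 0.5441 / √(1/60 + 1/37) = 2.6031
Critical value for a two-sided test at α = 0.01: z_{α/2} = 2.576.
Power = Φ(δ − 2.576) + Φ(−δ − 2.576) = Φ(0.027) + Φ(-5.179) = 0.5109 + 0.0000 = 0.5109.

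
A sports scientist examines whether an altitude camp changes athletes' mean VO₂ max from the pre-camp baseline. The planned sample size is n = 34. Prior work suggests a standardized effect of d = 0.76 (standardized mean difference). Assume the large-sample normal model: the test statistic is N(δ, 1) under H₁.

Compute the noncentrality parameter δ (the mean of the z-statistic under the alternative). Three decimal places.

δ ≈ 4.432

δ = d·√n = 0.76 × √34 = 4.4315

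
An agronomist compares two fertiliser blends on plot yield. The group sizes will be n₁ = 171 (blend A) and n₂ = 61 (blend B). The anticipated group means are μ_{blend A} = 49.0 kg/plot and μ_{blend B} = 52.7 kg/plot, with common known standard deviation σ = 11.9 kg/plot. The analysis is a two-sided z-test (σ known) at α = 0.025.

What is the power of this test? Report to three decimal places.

Standardized effect: d = |μ_{blend A} − μ_{blend B}| / σ = |49.0 − 52.7| / 11.9 = 0.3109
Noncentrality parameter: δ = d / √(1/n₁ + 1/n₂) = 0.3109 / √(1/171 + 1/61) = 2.0848
Critical value for a two-sided test at α = 0.025: z_{α/2} = 2.241.
Power = Φ(δ − 2.241) + Φ(−δ − 2.241) = Φ(-0.157) + Φ(-4.326) = 0.4378 + 0.0000 = 0.4378.

Power ≈ 0.438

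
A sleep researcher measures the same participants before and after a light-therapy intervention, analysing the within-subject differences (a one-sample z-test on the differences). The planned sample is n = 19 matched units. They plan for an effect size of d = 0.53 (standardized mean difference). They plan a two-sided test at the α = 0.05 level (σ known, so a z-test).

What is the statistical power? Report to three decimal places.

Noncentrality parameter: δ = d·√n = 0.53 × √19 = 2.3102
Two-sided α = 0.05 → critical value z_{0.025} = 1.960.
Power = Φ(δ − 1.960) + Φ(−δ − 1.960) = Φ(0.350) + Φ(-4.270) = 0.6369 + 0.0000 = 0.6369.

Power ≈ 0.637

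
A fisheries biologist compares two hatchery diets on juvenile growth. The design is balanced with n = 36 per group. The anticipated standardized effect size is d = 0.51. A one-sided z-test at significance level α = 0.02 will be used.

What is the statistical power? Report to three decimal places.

Noncentrality parameter: δ = d·√(n/2) = 0.51 × √(36/2) = 2.1637
One-sided α = 0.02 → critical value z_{0.02} = 2.054.
Power = P(Z > 2.054 − δ) = Φ(0.110) = 0.5438.

Power ≈ 0.544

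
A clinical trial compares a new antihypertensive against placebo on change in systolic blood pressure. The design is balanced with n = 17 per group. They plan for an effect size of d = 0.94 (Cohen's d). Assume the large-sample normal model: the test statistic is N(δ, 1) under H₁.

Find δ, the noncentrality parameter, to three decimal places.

δ ≈ 2.741

The noncentrality parameter scales effect size by the design's sample-size factor: δ = d·√(n/2) = 0.94 × √(17/2) = 2.7405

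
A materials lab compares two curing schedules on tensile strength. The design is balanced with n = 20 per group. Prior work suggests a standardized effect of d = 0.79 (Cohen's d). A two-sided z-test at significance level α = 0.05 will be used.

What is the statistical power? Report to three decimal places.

Power ≈ 0.705

Noncentrality parameter: δ = d·√(n/2) = 0.79 × √(20/2) = 2.4982
Two-sided α = 0.05 → critical value z_{0.025} = 1.960.
Power = Φ(δ − 1.960) + Φ(−δ − 1.960) = Φ(0.538) + Φ(-4.458) = 0.7048 + 0.0000 = 0.7048.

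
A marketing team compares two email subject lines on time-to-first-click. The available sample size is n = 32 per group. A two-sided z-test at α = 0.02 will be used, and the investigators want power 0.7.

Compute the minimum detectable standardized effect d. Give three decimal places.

Need Φ(δ − 2.326) = 0.7, so δ = 2.326 + 0.524 = 2.851.
(The second rejection-region term Φ(−δ − z_{α/2}) is negligible and dropped.)
δ = d·√(n/2) ⇒ d = δ/√(n/2) = 2.851/√(32/2) = 0.7127.

d ≈ 0.713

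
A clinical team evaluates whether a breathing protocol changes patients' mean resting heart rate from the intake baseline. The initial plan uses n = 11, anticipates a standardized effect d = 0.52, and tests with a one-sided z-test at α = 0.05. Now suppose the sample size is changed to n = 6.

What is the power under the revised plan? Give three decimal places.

With n = 6: δ = d·√n = 0.52 × √6 = 1.2737. Critical value z_{0.05} = 1.645.
Revised power = Φ(δ − 1.645) = Φ(-0.371) = 0.3553.

Power ≈ 0.355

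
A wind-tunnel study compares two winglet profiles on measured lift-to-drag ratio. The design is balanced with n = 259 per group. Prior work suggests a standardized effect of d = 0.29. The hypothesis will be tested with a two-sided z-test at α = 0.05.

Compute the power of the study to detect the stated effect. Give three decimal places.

Power ≈ 0.910

Noncentrality parameter: δ = d·√(n/2) = 0.29 × √(259/2) = 3.3001
Critical value for a two-sided test at α = 0.05: z_{α/2} = 1.960.
Power = Φ(δ − 1.960) + Φ(−δ − 1.960) = Φ(1.340) + Φ(-5.260) = 0.9099 + 0.0000 = 0.9099.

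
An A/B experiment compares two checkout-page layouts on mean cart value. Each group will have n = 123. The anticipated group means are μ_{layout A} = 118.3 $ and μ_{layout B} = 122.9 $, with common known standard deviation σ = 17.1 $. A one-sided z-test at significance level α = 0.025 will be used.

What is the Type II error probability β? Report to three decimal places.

β ≈ 0.441

Standardized effect: d = |μ_{layout A} − μ_{layout B}| / σ = |118.3 − 122.9| / 17.1 = 0.2690
Noncentrality parameter: δ = d·√(n/2) = 0.2690 × √(123/2) = 2.1096
Critical value for a one-sided test at α = 0.025: z_α = 1.960.
Power = Φ(δ − 1.960) = Φ(0.150) = 0.5595.
Type II error: β = 1 − power = 1 − 0.5595 = 0.4405.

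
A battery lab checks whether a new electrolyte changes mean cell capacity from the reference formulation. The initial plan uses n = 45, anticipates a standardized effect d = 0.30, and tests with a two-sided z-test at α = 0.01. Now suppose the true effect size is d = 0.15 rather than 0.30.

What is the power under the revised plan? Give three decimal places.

Power ≈ 0.058

With d = 0.15: δ = d·√n = 0.15 × √45 = 1.0062. Critical value z_{0.005} = 2.576.
Revised power = Φ(δ − 2.576) + Φ(−δ − 2.576) = Φ(-1.570) + Φ(-3.582) = 0.0583 + 0.0002 = 0.0584.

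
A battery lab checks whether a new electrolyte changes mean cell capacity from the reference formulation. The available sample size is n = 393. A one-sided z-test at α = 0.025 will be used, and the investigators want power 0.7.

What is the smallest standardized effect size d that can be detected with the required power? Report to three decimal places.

d ≈ 0.125

Required noncentrality: δ = z_{0.025} + z_{0.30} = 1.960 + 0.524 = 2.484.
δ = d·√n ⇒ d = δ/√n = 2.484/√393 = 0.1253.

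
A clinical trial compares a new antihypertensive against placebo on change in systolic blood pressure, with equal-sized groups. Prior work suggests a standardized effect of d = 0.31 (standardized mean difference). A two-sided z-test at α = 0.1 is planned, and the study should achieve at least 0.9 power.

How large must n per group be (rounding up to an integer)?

n = 179 per group

Set Φ(δ − 1.645) = 0.9; then δ − 1.645 = Φ⁻¹(0.9) = 1.282, giving δ = 2.926.
(The Φ(−δ − z_{α/2}) term is vanishingly small for δ > 0 and is dropped in the standard sample-size formula.)
δ = d·√(n/2) ⇒ n = 2(δ/d)² = 2 × (2.926 / 0.31)² = 178.23.
Rounding up, n = 179 per group.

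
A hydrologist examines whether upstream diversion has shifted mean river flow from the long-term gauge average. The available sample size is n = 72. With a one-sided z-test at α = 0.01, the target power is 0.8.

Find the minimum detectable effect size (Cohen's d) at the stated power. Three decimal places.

Need Φ(δ − 2.326) = 0.8, so δ = 2.326 + 0.842 = 3.168.
δ = d·√n ⇒ d = δ/√n = 3.168/√72 = 0.3733.

d ≈ 0.373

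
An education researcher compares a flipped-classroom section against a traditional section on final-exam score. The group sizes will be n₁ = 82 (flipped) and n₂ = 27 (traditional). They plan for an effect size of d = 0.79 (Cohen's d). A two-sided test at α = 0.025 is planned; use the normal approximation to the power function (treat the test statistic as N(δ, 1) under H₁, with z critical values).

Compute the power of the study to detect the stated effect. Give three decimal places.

Noncentrality parameter: δ = d / √(1/n₁ + 1/n₂) = 0.79 / √(1/82 + 1/27) = 3.5604
Two-sided α = 0.025 → critical value z_{0.0125} = 2.241.
Power = Φ(δ − 2.241) + Φ(−δ − 2.241) = Φ(1.319) + Φ(-5.802) = 0.9064 + 0.0000 = 0.9064.

Power ≈ 0.906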